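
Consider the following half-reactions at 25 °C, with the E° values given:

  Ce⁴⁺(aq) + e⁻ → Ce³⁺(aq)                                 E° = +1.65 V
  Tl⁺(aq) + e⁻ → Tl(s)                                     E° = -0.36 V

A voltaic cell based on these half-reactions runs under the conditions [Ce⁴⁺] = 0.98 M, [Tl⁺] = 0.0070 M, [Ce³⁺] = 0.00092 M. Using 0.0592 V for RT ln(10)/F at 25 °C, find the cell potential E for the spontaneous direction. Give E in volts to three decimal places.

+2.317 V

Ce⁴⁺/Ce³⁺ is the cathode (higher E°), Tl⁺/Tl the anode: E°cell = +1.65 − (-0.36) = +2.01 V, n = 1.
Overall: Ce⁴⁺(aq) + Tl(s) → Ce³⁺(aq) + Tl⁺(aq)
Q = [Ce³⁺]·[Tl⁺] / ([Ce⁴⁺]); log Q = -5.182.
E = E° − (0.0592/n) log Q = +2.01 − (0.0592/1)(-5.182) = +2.317 V.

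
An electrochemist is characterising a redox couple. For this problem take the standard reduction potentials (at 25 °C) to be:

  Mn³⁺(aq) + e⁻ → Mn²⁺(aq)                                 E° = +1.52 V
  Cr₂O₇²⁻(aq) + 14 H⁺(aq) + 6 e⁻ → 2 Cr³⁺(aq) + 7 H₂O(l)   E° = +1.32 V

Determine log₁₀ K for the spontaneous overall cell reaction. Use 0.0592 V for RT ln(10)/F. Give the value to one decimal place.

20.3

Cathode: Mn³⁺/Mn²⁺; anode: Cr₂O₇²⁻/Cr³⁺. E°cell = +0.20 V, n = 6.
log K = nE°cell / 0.0592 = (6)(+0.20) / 0.0592 = 20.3.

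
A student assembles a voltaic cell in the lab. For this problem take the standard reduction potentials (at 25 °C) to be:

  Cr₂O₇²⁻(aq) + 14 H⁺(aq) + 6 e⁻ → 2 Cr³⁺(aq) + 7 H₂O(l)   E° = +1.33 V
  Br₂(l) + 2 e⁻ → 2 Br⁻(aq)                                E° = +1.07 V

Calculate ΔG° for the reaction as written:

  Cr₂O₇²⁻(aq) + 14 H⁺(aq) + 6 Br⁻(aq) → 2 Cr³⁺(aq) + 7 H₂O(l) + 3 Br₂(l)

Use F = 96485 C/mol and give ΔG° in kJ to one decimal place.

As written, Cr₂O₇²⁻/Cr³⁺ is reduced (cathode) and Br₂/Br⁻ is oxidised (anode), so E°cell = (+1.33) − (+1.07) = +0.26 V.
Balancing electrons gives n = 6.
ΔG° = −nFE° = −(6)(96485)(+0.26) = -150,517 J = -150.5 kJ.

-150.5 kJ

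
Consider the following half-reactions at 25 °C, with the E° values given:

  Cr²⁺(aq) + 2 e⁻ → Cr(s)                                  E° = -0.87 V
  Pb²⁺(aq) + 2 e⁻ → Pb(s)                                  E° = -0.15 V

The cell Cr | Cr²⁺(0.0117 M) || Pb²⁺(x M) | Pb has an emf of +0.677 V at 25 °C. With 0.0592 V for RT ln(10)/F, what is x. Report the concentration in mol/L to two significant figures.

0.00041 M

Pb²⁺/Pb is the cathode, Cr²⁺/Cr the anode: E°cell = +0.72 V, n = 2.
Overall reaction: Pb²⁺(aq) + Cr(s) → Pb(s) + Cr²⁺(aq); Q = [Cr²⁺]^1/[Pb²⁺]^1.
From E = E° − (0.0592/n) log Q: log Q = (E° − E)·n/0.0592 = (+0.72 − (+0.677))·2/0.0592 = 1.4527.
So 1·log[Pb²⁺] = 1·log(0.0117) − log Q = -1.9318 − (1.4527) = -3.3845; [Pb²⁺] = 10^(-3.3845) ≈ 0.00041 M.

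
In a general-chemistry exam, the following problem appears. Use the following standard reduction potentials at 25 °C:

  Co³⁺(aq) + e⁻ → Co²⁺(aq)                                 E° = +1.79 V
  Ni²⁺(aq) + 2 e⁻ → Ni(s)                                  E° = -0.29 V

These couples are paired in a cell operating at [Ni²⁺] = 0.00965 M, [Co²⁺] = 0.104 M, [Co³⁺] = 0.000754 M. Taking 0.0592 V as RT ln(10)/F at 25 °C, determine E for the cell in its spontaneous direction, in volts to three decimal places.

Co³⁺/Co²⁺ is the cathode (higher E°), Ni²⁺/Ni the anode: E°cell = +1.79 − (-0.29) = +2.08 V, n = 2.
Overall: 2 Co³⁺(aq) + Ni(s) → 2 Co²⁺(aq) + Ni²⁺(aq)
Q = [Co²⁺]^2·[Ni²⁺] / ([Co³⁺]^2); log Q = 2.264.
E = E° − (0.0592/n) log Q = +2.08 − (0.0592/2)(2.264) = +2.013 V.

+2.013 V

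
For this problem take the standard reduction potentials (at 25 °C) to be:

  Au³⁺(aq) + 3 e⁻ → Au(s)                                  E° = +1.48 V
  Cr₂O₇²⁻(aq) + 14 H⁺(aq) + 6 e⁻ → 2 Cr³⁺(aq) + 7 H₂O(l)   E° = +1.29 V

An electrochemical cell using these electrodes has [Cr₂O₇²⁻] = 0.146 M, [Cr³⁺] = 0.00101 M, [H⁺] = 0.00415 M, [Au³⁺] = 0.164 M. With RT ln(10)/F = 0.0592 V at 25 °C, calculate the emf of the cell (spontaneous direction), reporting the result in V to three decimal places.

Au³⁺/Au is the cathode (higher E°), Cr₂O₇²⁻/Cr³⁺ the anode: E°cell = +1.48 − (+1.29) = +0.19 V, n = 6.
Overall: 2 Au³⁺(aq) + 2 Cr³⁺(aq) + 7 H₂O(l) → 2 Au(s) + Cr₂O₇²⁻(aq) + 14 H⁺(aq)
Q = [Cr₂O₇²⁻]·[H⁺]^14 / ([Au³⁺]^2·[Cr³⁺]^2); log Q = -26.621.
E = E° − (0.0592/n) log Q = +0.19 − (0.0592/6)(-26.621) = +0.453 V.

+0.453 V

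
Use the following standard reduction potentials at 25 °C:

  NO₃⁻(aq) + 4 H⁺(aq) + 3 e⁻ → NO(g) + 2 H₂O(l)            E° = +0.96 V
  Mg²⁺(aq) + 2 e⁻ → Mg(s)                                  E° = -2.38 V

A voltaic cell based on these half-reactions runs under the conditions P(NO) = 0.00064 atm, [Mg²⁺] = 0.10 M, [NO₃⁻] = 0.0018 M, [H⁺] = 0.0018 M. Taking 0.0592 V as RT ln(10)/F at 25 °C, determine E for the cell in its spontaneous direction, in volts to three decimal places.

+3.162 V

NO₃⁻/NO is the cathode (higher E°), Mg²⁺/Mg the anode: E°cell = +0.96 − (-2.38) = +3.34 V, n = 6.
Overall: 2 NO₃⁻(aq) + 8 H⁺(aq) + 3 Mg(s) → 2 NO(g) + 4 H₂O(l) + 3 Mg²⁺(aq)
Q = P(NO)^2·[Mg²⁺]^3 / ([NO₃⁻]^2·[H⁺]^8); log Q = 18.060.
E = E° − (0.0592/n) log Q = +3.34 − (0.0592/6)(18.060) = +3.162 V.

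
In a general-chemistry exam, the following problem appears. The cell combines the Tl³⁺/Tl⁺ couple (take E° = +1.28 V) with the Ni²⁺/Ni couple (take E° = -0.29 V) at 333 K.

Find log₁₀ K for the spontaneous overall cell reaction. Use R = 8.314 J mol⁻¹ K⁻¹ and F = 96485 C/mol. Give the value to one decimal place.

47.5

Cathode: Tl³⁺/Tl⁺; anode: Ni²⁺/Ni. E°cell = (+1.28) − (-0.29) = +1.57 V, with n = 2.
ΔG° = −nFE° = −RT ln K, so ln K = nFE°/(RT) = (2)(96485)(+1.57) / ((8.314)(333)) = 109.430.
log₁₀ K = 109.430 / ln 10 = 47.5.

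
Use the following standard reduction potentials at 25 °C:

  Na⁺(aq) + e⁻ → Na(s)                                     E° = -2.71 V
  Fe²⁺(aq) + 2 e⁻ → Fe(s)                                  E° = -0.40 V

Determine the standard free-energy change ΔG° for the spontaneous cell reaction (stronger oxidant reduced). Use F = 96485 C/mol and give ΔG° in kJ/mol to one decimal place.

Fe²⁺/Fe (E° = -0.40 V) is the cathode; Na⁺/Na (E° = -2.71 V) is the anode, so E°cell = +2.31 V.
Balancing electrons gives n = 2 (lcm of 2 and 1).
ΔG° = −nFE° = −(2)(96485)(+2.31) = -445,761 J = -445.8 kJ/mol.

-445.8 kJ/mol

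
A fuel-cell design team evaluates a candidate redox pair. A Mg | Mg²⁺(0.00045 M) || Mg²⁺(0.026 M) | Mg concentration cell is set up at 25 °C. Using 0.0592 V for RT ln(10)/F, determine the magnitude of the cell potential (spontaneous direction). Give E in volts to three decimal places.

For a concentration cell E°cell = 0. The 0.026 M side is the cathode (reduction is favoured where [Mg²⁺] is higher).
With n = 2, E = −(0.0592/2) log([Mg²⁺]ₐₙ/[Mg²⁺]꜀ₐₜ) = −(0.0592/2) log(0.00045/0.026) = −(0.0592/2)(-1.762) = +0.052 V.

+0.052 V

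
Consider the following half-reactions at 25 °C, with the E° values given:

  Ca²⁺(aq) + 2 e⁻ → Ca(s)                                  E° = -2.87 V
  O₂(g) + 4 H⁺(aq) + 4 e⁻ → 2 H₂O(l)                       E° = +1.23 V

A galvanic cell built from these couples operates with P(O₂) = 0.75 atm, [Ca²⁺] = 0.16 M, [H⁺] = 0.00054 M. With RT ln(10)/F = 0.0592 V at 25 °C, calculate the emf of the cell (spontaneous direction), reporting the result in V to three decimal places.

O₂/H₂O is the cathode (higher E°), Ca²⁺/Ca the anode: E°cell = +1.23 − (-2.87) = +4.10 V, n = 4.
Overall: O₂(g) + 4 H⁺(aq) + 2 Ca(s) → 2 H₂O(l) + 2 Ca²⁺(aq)
Q = [Ca²⁺]^2 / (P(O₂)·[H⁺]^4); log Q = 11.604.
E = E° − (0.0592/n) log Q = +4.10 − (0.0592/4)(11.604) = +3.928 V.

+3.928 V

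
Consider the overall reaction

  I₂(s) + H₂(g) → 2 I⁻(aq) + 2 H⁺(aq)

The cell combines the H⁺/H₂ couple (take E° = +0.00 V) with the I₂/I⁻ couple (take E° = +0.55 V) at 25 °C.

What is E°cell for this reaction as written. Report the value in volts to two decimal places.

The I₂/I⁻ couple has the higher reduction potential, so it is the cathode; H⁺/H₂ is oxidised at the anode.
E°cell = E°(cathode) − E°(anode) = (+0.55) − (+0.00) = +0.55 V.

+0.55 V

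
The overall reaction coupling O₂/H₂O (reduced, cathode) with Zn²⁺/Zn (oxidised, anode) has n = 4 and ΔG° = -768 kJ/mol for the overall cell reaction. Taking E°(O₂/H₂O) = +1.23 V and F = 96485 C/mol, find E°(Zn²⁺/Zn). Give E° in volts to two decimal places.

-0.76 V

E°cell = −ΔG°/(nF) = −(-768×10³)/((4)(96485)) = +1.990 V.
Since O₂/H₂O is the cathode and Zn²⁺/Zn the anode, E°cell = E°(O₂/H₂O) − E°(Zn²⁺/Zn).
So E°(Zn²⁺/Zn) = E°(O₂/H₂O) − E°cell = (+1.23) − (+1.990) = -0.76 V.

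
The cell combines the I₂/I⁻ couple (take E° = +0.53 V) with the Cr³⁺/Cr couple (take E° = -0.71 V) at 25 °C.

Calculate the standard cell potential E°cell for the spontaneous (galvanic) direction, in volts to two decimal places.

+1.24 V

The I₂/I⁻ couple has the higher reduction potential, so it is the cathode; Cr³⁺/Cr is oxidised at the anode.
E°cell = E°(cathode) − E°(anode) = (+0.53) − (-0.71) = +1.24 V.
Since E°cell > 0, the reaction is spontaneous under standard conditions.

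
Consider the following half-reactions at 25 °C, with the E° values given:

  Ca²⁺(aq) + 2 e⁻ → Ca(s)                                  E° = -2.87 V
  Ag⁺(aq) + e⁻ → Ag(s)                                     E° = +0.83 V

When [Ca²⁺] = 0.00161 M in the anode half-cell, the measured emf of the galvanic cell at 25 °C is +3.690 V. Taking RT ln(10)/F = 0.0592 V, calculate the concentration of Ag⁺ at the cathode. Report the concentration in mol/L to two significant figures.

0.027 M

Ag⁺/Ag is the cathode, Ca²⁺/Ca the anode: E°cell = +3.70 V, n = 2.
Overall reaction: 2 Ag⁺(aq) + Ca(s) → 2 Ag(s) + Ca²⁺(aq); Q = [Ca²⁺]^1/[Ag⁺]^2.
From E = E° − (0.0592/n) log Q: log Q = (E° − E)·n/0.0592 = (+3.70 − (+3.690))·2/0.0592 = 0.3378.
So 2·log[Ag⁺] = 1·log(0.00161) − log Q = -2.7932 − (0.3378) = -3.1310; log[Ag⁺] = -3.1310 / 2 = -1.5655; [Ag⁺] = 10^(-1.5655) ≈ 0.027 M.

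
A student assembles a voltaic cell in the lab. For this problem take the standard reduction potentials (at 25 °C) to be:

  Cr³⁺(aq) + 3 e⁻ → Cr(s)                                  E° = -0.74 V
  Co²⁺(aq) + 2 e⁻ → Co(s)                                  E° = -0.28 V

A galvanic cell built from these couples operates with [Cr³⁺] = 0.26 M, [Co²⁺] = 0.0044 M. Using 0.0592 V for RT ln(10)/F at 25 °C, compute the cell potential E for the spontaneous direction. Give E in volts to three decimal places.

+0.402 V

Co²⁺/Co is the cathode (higher E°), Cr³⁺/Cr the anode: E°cell = -0.28 − (-0.74) = +0.46 V, n = 6.
Overall: 3 Co²⁺(aq) + 2 Cr(s) → 3 Co(s) + 2 Cr³⁺(aq)
Q = [Cr³⁺]^2 / ([Co²⁺]^3); log Q = 5.900.
E = E° − (0.0592/n) log Q = +0.46 − (0.0592/6)(5.900) = +0.402 V.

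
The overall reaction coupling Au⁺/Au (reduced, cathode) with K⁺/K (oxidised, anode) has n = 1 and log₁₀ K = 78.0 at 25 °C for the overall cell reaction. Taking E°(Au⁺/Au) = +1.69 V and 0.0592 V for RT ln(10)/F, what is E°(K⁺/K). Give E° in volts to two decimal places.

-2.93 V

E°cell = (0.0592/n)·log K = (0.0592/1)(78.0) = +4.618 V.
Since Au⁺/Au is the cathode and K⁺/K the anode, E°cell = E°(Au⁺/Au) − E°(K⁺/K).
So E°(K⁺/K) = E°(Au⁺/Au) − E°cell = (+1.69) − (+4.618) = -2.93 V.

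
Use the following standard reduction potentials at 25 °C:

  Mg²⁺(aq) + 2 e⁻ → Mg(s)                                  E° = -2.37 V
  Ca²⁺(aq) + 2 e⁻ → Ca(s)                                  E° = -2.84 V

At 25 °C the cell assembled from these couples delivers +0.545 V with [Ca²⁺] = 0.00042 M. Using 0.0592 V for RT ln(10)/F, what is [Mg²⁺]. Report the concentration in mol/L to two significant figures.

0.14 M

Mg²⁺/Mg is the cathode, Ca²⁺/Ca the anode: E°cell = +0.47 V, n = 2.
Overall reaction: Mg²⁺(aq) + Ca(s) → Mg(s) + Ca²⁺(aq); Q = [Ca²⁺]^1/[Mg²⁺]^1.
From E = E° − (0.0592/n) log Q: log Q = (E° − E)·n/0.0592 = (+0.47 − (+0.545))·2/0.0592 = -2.5338.
So 1·log[Mg²⁺] = 1·log(0.00042) − log Q = -3.3768 − (-2.5338) = -0.8430; [Mg²⁺] = 10^(-0.8430) ≈ 0.14 M.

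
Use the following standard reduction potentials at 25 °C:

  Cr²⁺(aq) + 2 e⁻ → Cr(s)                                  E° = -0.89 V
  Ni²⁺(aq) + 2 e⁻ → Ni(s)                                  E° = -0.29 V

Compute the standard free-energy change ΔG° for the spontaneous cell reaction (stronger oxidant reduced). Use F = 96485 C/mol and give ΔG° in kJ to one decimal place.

Ni²⁺/Ni (E° = -0.29 V) is the cathode; Cr²⁺/Cr (E° = -0.89 V) is the anode, so E°cell = +0.60 V.
Balancing electrons gives n = 2 (lcm of 2 and 2).
ΔG° = −nFE° = −(2)(96485)(+0.60) = -115,782 J = -115.8 kJ.

-115.8 kJ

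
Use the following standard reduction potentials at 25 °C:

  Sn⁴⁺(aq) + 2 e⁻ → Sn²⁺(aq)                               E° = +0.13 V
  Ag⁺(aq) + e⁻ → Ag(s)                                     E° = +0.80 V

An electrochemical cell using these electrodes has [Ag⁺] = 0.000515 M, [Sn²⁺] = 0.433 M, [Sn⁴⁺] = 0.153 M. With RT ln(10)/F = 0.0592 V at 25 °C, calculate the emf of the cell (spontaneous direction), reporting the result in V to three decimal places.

+0.489 V

Ag⁺/Ag is the cathode (higher E°), Sn⁴⁺/Sn²⁺ the anode: E°cell = +0.80 − (+0.13) = +0.67 V, n = 2.
Overall: 2 Ag⁺(aq) + Sn²⁺(aq) → 2 Ag(s) + Sn⁴⁺(aq)
Q = [Sn⁴⁺] / ([Ag⁺]^2·[Sn²⁺]); log Q = 6.125.
E = E° − (0.0592/n) log Q = +0.67 − (0.0592/2)(6.125) = +0.489 V.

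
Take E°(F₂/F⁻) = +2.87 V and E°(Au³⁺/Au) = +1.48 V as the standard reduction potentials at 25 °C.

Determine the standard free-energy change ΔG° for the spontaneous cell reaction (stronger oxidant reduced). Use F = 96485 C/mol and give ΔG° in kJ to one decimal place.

-804.7 kJ

F₂/F⁻ (E° = +2.87 V) is the cathode; Au³⁺/Au (E° = +1.48 V) is the anode, so E°cell = +1.39 V.
Balancing electrons gives n = 6 (lcm of 2 and 3).
ΔG° = −nFE° = −(6)(96485)(+1.39) = -804,685 J = -804.7 kJ.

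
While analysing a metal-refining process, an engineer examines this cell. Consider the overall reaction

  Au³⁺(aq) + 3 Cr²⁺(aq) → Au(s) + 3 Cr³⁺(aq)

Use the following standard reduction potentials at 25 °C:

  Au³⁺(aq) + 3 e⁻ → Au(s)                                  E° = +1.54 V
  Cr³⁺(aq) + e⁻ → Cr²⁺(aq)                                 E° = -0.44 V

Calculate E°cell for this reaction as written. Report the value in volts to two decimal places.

The Au³⁺/Au couple has the higher reduction potential, so it is the cathode; Cr³⁺/Cr²⁺ is oxidised at the anode.
E°cell = E°(cathode) − E°(anode) = (+1.54) − (-0.44) = +1.98 V.

+1.98 V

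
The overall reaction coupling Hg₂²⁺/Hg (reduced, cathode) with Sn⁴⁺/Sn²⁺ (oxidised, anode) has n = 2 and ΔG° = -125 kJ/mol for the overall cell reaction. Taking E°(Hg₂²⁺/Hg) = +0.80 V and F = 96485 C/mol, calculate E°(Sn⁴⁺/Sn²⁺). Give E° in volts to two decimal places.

+0.15 V

E°cell = −ΔG°/(nF) = −(-125×10³)/((2)(96485)) = +0.648 V.
Since Hg₂²⁺/Hg is the cathode and Sn⁴⁺/Sn²⁺ the anode, E°cell = E°(Hg₂²⁺/Hg) − E°(Sn⁴⁺/Sn²⁺).
So E°(Sn⁴⁺/Sn²⁺) = E°(Hg₂²⁺/Hg) − E°cell = (+0.80) − (+0.648) = +0.15 V.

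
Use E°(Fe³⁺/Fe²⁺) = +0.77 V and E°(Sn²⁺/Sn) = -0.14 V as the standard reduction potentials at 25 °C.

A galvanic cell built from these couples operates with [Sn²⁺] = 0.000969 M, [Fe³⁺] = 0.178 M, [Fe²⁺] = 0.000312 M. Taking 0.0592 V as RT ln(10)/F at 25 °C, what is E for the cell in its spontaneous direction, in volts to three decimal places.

+1.162 V

Fe³⁺/Fe²⁺ is the cathode (higher E°), Sn²⁺/Sn the anode: E°cell = +0.77 − (-0.14) = +0.91 V, n = 2.
Overall: 2 Fe³⁺(aq) + Sn(s) → 2 Fe²⁺(aq) + Sn²⁺(aq)
Q = [Fe²⁺]^2·[Sn²⁺] / ([Fe³⁺]^2); log Q = -8.526.
E = E° − (0.0592/n) log Q = +0.91 − (0.0592/2)(-8.526) = +1.162 V.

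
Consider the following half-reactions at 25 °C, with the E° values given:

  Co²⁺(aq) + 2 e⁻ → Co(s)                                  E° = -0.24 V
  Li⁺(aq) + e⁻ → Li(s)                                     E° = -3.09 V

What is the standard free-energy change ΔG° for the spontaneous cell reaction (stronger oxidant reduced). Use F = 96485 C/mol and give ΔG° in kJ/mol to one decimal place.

-550.0 kJ/mol

Co²⁺/Co (E° = -0.24 V) is the cathode; Li⁺/Li (E° = -3.09 V) is the anode, so E°cell = +2.85 V.
Balancing electrons gives n = 2 (lcm of 2 and 1).
ΔG° = −nFE° = −(2)(96485)(+2.85) = -549,964 J = -550.0 kJ/mol.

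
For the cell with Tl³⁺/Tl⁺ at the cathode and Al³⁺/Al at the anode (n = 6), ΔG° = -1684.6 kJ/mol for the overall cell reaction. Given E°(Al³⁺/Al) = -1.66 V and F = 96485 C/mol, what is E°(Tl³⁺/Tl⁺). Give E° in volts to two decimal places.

+1.25 V

E°cell = −ΔG°/(nF) = −(-1684.6×10³)/((6)(96485)) = +2.910 V.
Since Tl³⁺/Tl⁺ is the cathode and Al³⁺/Al the anode, E°cell = E°(Tl³⁺/Tl⁺) − E°(Al³⁺/Al).
So E°(Tl³⁺/Tl⁺) = E°cell + E°(Al³⁺/Al) = +2.910 + (-1.66) = +1.25 V.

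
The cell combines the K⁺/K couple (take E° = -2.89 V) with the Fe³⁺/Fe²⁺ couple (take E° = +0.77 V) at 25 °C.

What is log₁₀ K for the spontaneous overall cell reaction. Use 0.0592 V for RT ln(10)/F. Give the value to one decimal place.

Cathode: Fe³⁺/Fe²⁺; anode: K⁺/K. E°cell = +3.66 V, n = 1.
log K = nE°cell / 0.0592 = (1)(+3.66) / 0.0592 = 61.8.

61.8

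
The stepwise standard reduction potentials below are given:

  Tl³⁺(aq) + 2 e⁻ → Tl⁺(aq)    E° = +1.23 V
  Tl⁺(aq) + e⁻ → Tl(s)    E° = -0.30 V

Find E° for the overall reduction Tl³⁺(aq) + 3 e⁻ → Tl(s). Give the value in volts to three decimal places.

+0.720 V

Adding the free-energy changes (−nFE°) of the two steps gives −n₃FE°₃ = −n₁FE°₁ − n₂FE°₂.
E°₃ = (2×+1.23 + 1×-0.30) / 3 = (+2.160) / 3 = +0.720 V.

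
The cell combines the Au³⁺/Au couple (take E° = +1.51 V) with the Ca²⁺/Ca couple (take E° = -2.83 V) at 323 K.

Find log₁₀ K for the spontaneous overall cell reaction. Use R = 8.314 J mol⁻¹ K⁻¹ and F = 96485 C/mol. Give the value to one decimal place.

Cathode: Au³⁺/Au; anode: Ca²⁺/Ca. E°cell = (+1.51) − (-2.83) = +4.34 V, with n = 6.
ΔG° = −nFE° = −RT ln K, so ln K = nFE°/(RT) = (6)(96485)(+4.34) / ((8.314)(323)) = 935.596.
log₁₀ K = 935.596 / ln 10 = 406.3.

406.3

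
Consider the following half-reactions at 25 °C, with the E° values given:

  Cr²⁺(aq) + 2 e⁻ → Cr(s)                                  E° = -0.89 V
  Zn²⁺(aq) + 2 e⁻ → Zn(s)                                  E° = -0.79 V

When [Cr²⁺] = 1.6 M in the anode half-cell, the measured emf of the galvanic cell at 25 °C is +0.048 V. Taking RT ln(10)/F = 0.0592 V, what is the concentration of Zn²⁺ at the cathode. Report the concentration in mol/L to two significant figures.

0.028 M

Zn²⁺/Zn is the cathode, Cr²⁺/Cr the anode: E°cell = +0.10 V, n = 2.
Overall reaction: Zn²⁺(aq) + Cr(s) → Zn(s) + Cr²⁺(aq); Q = [Cr²⁺]^1/[Zn²⁺]^1.
From E = E° − (0.0592/n) log Q: log Q = (E° − E)·n/0.0592 = (+0.10 − (+0.048))·2/0.0592 = 1.7568.
So 1·log[Zn²⁺] = 1·log(1.6) − log Q = 0.2041 − (1.7568) = -1.5527; [Zn²⁺] = 10^(-1.5527) ≈ 0.028 M.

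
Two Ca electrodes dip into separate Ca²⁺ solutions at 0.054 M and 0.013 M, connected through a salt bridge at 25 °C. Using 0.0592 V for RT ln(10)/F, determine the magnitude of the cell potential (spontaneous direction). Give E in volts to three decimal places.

For a concentration cell E°cell = 0. The 0.054 M side is the cathode (reduction is favoured where [Ca²⁺] is higher).
With n = 2, E = −(0.0592/2) log([Ca²⁺]ₐₙ/[Ca²⁺]꜀ₐₜ) = −(0.0592/2) log(0.013/0.054) = −(0.0592/2)(-0.618) = +0.018 V.

+0.018 V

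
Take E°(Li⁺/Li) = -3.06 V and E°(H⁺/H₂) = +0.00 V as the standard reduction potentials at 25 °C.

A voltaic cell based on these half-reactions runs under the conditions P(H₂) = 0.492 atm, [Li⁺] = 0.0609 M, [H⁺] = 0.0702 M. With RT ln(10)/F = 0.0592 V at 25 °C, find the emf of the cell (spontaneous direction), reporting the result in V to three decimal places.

H⁺/H₂ is the cathode (higher E°), Li⁺/Li the anode: E°cell = +0.00 − (-3.06) = +3.06 V, n = 2.
Overall: 2 H⁺(aq) + 2 Li(s) → H₂(g) + 2 Li⁺(aq)
Q = P(H₂)·[Li⁺]^2 / ([H⁺]^2); log Q = -0.431.
E = E° − (0.0592/n) log Q = +3.06 − (0.0592/2)(-0.431) = +3.073 V.

+3.073 V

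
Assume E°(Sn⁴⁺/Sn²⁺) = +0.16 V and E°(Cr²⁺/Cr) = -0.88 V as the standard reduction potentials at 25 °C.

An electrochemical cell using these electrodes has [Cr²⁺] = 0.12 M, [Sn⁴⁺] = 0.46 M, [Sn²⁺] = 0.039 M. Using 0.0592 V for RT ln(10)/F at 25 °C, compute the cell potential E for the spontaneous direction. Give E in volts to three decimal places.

+1.099 V

Sn⁴⁺/Sn²⁺ is the cathode (higher E°), Cr²⁺/Cr the anode: E°cell = +0.16 − (-0.88) = +1.04 V, n = 2.
Overall: Sn⁴⁺(aq) + Cr(s) → Sn²⁺(aq) + Cr²⁺(aq)
Q = [Sn²⁺]·[Cr²⁺] / ([Sn⁴⁺]); log Q = -1.993.
E = E° − (0.0592/n) log Q = +1.04 − (0.0592/2)(-1.993) = +1.099 V.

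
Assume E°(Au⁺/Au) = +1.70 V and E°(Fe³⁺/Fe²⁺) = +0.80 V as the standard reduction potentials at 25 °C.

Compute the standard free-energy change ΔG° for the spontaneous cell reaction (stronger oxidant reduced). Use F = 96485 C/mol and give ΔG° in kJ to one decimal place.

-86.8 kJ

Au⁺/Au (E° = +1.70 V) is the cathode; Fe³⁺/Fe²⁺ (E° = +0.80 V) is the anode, so E°cell = +0.90 V.
Balancing electrons gives n = 1 (lcm of 1 and 1).
ΔG° = −nFE° = −(1)(96485)(+0.90) = -86,836 J = -86.8 kJ.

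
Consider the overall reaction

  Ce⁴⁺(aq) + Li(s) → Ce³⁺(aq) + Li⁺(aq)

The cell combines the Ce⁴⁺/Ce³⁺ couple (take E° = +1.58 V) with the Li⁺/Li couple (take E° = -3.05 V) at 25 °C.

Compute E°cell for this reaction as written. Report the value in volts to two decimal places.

The Ce⁴⁺/Ce³⁺ couple has the higher reduction potential, so it is the cathode; Li⁺/Li is oxidised at the anode.
E°cell = E°(cathode) − E°(anode) = (+1.58) − (-3.05) = +4.63 V.

+4.63 V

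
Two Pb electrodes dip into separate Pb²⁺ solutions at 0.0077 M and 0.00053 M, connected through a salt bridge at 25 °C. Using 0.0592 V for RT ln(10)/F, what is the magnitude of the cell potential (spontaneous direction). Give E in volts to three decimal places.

+0.034 V

For a concentration cell E°cell = 0. The 0.0077 M side is the cathode (reduction is favoured where [Pb²⁺] is higher).
With n = 2, E = −(0.0592/2) log([Pb²⁺]ₐₙ/[Pb²⁺]꜀ₐₜ) = −(0.0592/2) log(0.00053/0.0077) = −(0.0592/2)(-1.162) = +0.034 V.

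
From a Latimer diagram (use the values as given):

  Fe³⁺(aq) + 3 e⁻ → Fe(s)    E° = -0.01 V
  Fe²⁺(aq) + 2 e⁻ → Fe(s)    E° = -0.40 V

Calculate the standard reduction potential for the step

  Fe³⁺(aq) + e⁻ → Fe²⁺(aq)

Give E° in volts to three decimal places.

Sequential free energies add, so n₃E°₃ = n₁E°₁ + n₂E°₂.
With n₃ = 3, and the known step contributing 2×(-0.40) V, the unknown satisfies 1·E° = 3×(-0.01) − 2×(-0.40) = +0.770.
E° = +0.770 / 1 = +0.770 V.

+0.770 V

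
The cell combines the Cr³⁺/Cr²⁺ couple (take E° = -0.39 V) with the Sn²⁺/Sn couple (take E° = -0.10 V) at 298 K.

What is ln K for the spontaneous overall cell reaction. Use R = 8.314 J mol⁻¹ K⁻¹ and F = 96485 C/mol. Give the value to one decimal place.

Cathode: Sn²⁺/Sn; anode: Cr³⁺/Cr²⁺. E°cell = (-0.10) − (-0.39) = +0.29 V, with n = 2.
ΔG° = −nFE° = −RT ln K, so ln K = nFE°/(RT) = (2)(96485)(+0.29) / ((8.314)(298)) = 22.587.

22.6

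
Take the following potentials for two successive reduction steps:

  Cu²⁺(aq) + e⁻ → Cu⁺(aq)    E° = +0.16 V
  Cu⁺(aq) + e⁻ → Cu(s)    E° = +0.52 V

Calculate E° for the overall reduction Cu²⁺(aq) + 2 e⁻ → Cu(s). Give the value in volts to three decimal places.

+0.340 V

Since ΔG° = −nFE° is additive over sequential reductions, n₃E°₃ = n₁E°₁ + n₂E°₂.
E°₃ = (1×+0.16 + 1×+0.52) / 2 = (+0.680) / 2 = +0.340 V.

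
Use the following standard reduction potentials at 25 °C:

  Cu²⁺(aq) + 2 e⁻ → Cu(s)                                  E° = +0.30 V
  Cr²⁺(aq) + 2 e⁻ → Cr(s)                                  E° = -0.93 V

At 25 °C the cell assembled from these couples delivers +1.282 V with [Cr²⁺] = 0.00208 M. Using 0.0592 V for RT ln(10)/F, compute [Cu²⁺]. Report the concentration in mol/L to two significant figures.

Cu²⁺/Cu is the cathode, Cr²⁺/Cr the anode: E°cell = +1.23 V, n = 2.
Overall reaction: Cu²⁺(aq) + Cr(s) → Cu(s) + Cr²⁺(aq); Q = [Cr²⁺]^1/[Cu²⁺]^1.
From E = E° − (0.0592/n) log Q: log Q = (E° − E)·n/0.0592 = (+1.23 − (+1.282))·2/0.0592 = -1.7568.
So 1·log[Cu²⁺] = 1·log(0.00208) − log Q = -2.6819 − (-1.7568) = -0.9251; [Cu²⁺] = 10^(-0.9251) ≈ 0.12 M.

0.12 M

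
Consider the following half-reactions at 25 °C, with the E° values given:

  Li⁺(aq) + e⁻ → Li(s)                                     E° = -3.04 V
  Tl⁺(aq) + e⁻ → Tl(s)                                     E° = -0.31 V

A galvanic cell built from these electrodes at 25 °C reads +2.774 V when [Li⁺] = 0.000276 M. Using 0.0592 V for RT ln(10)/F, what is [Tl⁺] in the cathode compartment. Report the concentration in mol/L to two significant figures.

0.0015 M

Tl⁺/Tl is the cathode, Li⁺/Li the anode: E°cell = +2.73 V, n = 1.
Overall reaction: Tl⁺(aq) + Li(s) → Tl(s) + Li⁺(aq); Q = [Li⁺]^1/[Tl⁺]^1.
From E = E° − (0.0592/n) log Q: log Q = (E° − E)·n/0.0592 = (+2.73 − (+2.774))·1/0.0592 = -0.7432.
So 1·log[Tl⁺] = 1·log(0.000276) − log Q = -3.5591 − (-0.7432) = -2.8159; [Tl⁺] = 10^(-2.8159) ≈ 0.0015 M.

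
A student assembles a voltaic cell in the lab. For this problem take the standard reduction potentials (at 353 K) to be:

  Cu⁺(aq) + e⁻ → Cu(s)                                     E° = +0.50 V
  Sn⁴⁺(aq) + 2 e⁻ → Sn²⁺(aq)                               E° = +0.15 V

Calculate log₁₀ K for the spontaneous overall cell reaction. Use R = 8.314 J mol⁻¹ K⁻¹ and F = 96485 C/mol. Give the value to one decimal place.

10.0

Cathode: Cu⁺/Cu; anode: Sn⁴⁺/Sn²⁺. E°cell = (+0.50) − (+0.15) = +0.35 V, with n = 2.
ΔG° = −nFE° = −RT ln K, so ln K = nFE°/(RT) = (2)(96485)(+0.35) / ((8.314)(353)) = 23.013.
log₁₀ K = 23.013 / ln 10 = 10.0.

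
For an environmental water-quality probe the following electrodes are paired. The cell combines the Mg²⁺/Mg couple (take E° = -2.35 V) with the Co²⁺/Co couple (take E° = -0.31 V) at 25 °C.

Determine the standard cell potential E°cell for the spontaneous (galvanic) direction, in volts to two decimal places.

+2.04 V

The Co²⁺/Co couple has the higher reduction potential, so it is the cathode; Mg²⁺/Mg is oxidised at the anode.
E°cell = E°(cathode) − E°(anode) = (-0.31) − (-2.35) = +2.04 V.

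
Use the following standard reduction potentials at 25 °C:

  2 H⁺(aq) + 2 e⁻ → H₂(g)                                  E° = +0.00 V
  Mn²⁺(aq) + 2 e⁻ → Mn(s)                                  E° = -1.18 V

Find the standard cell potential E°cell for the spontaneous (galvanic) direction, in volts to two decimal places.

The H⁺/H₂ couple has the higher reduction potential, so it is the cathode; Mn²⁺/Mn is oxidised at the anode.
E°cell = E°(cathode) − E°(anode) = (+0.00) − (-1.18) = +1.18 V.

+1.18 V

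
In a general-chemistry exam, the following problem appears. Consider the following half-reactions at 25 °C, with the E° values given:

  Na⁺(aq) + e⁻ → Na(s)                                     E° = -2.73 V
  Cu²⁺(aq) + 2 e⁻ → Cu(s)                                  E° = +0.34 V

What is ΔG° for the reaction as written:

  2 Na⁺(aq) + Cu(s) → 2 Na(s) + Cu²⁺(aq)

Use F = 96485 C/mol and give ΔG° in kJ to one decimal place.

As written, Na⁺/Na is reduced (cathode) and Cu²⁺/Cu is oxidised (anode), so E°cell = (-2.73) − (+0.34) = -3.07 V.
Balancing electrons gives n = 2.
ΔG° = −nFE° = −(2)(96485)(-3.07) = 592,418 J = +592.4 kJ.

+592.4 kJ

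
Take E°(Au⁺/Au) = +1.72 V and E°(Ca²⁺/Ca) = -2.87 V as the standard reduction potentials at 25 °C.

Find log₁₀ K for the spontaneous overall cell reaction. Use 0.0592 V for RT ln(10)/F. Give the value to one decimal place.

Cathode: Au⁺/Au; anode: Ca²⁺/Ca. E°cell = +4.59 V, n = 2.
log K = nE°cell / 0.0592 = (2)(+4.59) / 0.0592 = 155.1.

155.1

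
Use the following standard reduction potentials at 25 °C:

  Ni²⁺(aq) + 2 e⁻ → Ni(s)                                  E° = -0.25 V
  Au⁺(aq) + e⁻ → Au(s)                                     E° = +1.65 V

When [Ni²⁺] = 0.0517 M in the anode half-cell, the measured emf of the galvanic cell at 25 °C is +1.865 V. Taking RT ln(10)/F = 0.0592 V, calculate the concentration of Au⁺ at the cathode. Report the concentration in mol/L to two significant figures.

0.058 M

Au⁺/Au is the cathode, Ni²⁺/Ni the anode: E°cell = +1.90 V, n = 2.
Overall reaction: 2 Au⁺(aq) + Ni(s) → 2 Au(s) + Ni²⁺(aq); Q = [Ni²⁺]^1/[Au⁺]^2.
From E = E° − (0.0592/n) log Q: log Q = (E° − E)·n/0.0592 = (+1.90 − (+1.865))·2/0.0592 = 1.1824.
So 2·log[Au⁺] = 1·log(0.0517) − log Q = -1.2865 − (1.1824) = -2.4689; log[Au⁺] = -2.4689 / 2 = -1.2345; [Au⁺] = 10^(-1.2345) ≈ 0.058 M.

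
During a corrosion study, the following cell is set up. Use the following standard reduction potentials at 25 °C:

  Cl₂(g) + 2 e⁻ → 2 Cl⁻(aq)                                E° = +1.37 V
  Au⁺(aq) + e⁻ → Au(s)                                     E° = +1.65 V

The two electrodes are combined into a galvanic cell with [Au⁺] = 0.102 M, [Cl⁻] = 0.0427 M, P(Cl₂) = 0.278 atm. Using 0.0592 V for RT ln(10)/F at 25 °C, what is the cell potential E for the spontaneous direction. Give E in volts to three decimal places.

Au⁺/Au is the cathode (higher E°), Cl₂/Cl⁻ the anode: E°cell = +1.65 − (+1.37) = +0.28 V, n = 2.
Overall: 2 Au⁺(aq) + 2 Cl⁻(aq) → 2 Au(s) + Cl₂(g)
Q = P(Cl₂) / ([Au⁺]^2·[Cl⁻]^2); log Q = 4.166.
E = E° − (0.0592/n) log Q = +0.28 − (0.0592/2)(4.166) = +0.157 V.

+0.157 V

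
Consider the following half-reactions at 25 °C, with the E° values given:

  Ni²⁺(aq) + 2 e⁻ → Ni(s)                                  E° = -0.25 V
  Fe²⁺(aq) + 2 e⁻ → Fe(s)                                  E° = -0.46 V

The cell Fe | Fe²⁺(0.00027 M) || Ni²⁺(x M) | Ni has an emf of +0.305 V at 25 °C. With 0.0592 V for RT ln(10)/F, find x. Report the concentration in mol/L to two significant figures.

Ni²⁺/Ni is the cathode, Fe²⁺/Fe the anode: E°cell = +0.21 V, n = 2.
Overall reaction: Ni²⁺(aq) + Fe(s) → Ni(s) + Fe²⁺(aq); Q = [Fe²⁺]^1/[Ni²⁺]^1.
From E = E° − (0.0592/n) log Q: log Q = (E° − E)·n/0.0592 = (+0.21 − (+0.305))·2/0.0592 = -3.2095.
So 1·log[Ni²⁺] = 1·log(0.00027) − log Q = -3.5686 − (-3.2095) = -0.3591; [Ni²⁺] = 10^(-0.3591) ≈ 0.44 M.

0.44 M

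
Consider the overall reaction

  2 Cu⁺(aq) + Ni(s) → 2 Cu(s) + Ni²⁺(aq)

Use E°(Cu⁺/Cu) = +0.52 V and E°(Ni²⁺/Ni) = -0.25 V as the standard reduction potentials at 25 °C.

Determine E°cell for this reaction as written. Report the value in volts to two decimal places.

+0.77 V

The Cu⁺/Cu couple has the higher reduction potential, so it is the cathode; Ni²⁺/Ni is oxidised at the anode.
E°cell = E°(cathode) − E°(anode) = (+0.52) − (-0.25) = +0.77 V.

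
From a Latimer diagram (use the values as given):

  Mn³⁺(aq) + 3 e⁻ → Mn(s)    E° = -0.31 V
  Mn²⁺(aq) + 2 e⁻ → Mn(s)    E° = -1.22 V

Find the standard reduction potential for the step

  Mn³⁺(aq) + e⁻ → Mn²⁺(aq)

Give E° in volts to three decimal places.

+1.510 V

Sequential free energies add, so n₃E°₃ = n₁E°₁ + n₂E°₂.
With n₃ = 3, and the known step contributing 2×(-1.22) V, the unknown satisfies 1·E° = 3×(-0.31) − 2×(-1.22) = +1.510.
E° = +1.510 / 1 = +1.510 V.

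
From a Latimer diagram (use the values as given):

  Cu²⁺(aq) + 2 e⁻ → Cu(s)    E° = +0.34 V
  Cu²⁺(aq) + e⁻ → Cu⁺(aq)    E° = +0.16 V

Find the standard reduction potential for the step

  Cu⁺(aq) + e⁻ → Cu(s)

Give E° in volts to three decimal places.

+0.520 V

Sequential free energies add, so n₃E°₃ = n₁E°₁ + n₂E°₂.
With n₃ = 2, and the known step contributing 1×(+0.16) V, the unknown satisfies 1·E° = 2×(+0.34) − 1×(+0.16) = +0.520.
E° = +0.520 / 1 = +0.520 V.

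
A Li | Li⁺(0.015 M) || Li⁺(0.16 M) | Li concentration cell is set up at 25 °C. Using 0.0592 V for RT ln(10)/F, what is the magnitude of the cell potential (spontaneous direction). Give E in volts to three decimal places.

+0.061 V

For a concentration cell E°cell = 0. The 0.16 M side is the cathode (reduction is favoured where [Li⁺] is higher).
With n = 1, E = −(0.0592/1) log([Li⁺]ₐₙ/[Li⁺]꜀ₐₜ) = −(0.0592/1) log(0.015/0.16) = −(0.0592/1)(-1.028) = +0.061 V.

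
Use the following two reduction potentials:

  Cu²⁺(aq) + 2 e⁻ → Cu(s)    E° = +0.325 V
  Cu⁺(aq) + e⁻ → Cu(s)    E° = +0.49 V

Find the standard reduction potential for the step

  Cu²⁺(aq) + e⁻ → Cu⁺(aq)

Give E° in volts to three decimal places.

Sequential free energies add, so n₃E°₃ = n₁E°₁ + n₂E°₂.
With n₃ = 2, and the known step contributing 1×(+0.49) V, the unknown satisfies 1·E° = 2×(+0.325) − 1×(+0.49) = +0.160.
E° = +0.160 / 1 = +0.160 V.

+0.160 V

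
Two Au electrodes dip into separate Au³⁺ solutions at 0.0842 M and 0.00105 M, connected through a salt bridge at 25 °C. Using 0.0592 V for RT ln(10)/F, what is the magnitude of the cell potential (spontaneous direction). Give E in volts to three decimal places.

+0.038 V

For a concentration cell E°cell = 0. The 0.0842 M side is the cathode (reduction is favoured where [Au³⁺] is higher).
With n = 3, E = −(0.0592/3) log([Au³⁺]ₐₙ/[Au³⁺]꜀ₐₜ) = −(0.0592/3) log(0.00105/0.0842) = −(0.0592/3)(-1.904) = +0.038 V.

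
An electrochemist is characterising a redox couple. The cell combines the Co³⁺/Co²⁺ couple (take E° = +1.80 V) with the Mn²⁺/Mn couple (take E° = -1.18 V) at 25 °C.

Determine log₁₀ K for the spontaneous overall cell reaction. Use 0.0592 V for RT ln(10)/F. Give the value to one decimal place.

Cathode: Co³⁺/Co²⁺; anode: Mn²⁺/Mn. E°cell = +2.98 V, n = 2.
log K = nE°cell / 0.0592 = (2)(+2.98) / 0.0592 = 100.7.

100.7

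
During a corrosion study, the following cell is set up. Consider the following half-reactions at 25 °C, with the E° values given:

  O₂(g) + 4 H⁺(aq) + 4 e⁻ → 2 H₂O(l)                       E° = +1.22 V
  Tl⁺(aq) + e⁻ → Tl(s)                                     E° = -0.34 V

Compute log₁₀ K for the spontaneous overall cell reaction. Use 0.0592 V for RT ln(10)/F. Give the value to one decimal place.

105.4

Cathode: O₂/H₂O; anode: Tl⁺/Tl. E°cell = +1.56 V, n = 4.
log K = nE°cell / 0.0592 = (4)(+1.56) / 0.0592 = 105.4.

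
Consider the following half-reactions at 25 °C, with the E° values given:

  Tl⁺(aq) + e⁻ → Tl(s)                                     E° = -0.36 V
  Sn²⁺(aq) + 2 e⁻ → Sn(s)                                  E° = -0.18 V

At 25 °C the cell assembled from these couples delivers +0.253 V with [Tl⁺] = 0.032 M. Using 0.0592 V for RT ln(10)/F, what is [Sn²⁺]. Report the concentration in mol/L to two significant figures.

Sn²⁺/Sn is the cathode, Tl⁺/Tl the anode: E°cell = +0.18 V, n = 2.
Overall reaction: Sn²⁺(aq) + 2 Tl(s) → Sn(s) + 2 Tl⁺(aq); Q = [Tl⁺]^2/[Sn²⁺]^1.
From E = E° − (0.0592/n) log Q: log Q = (E° − E)·n/0.0592 = (+0.18 − (+0.253))·2/0.0592 = -2.4662.
So 1·log[Sn²⁺] = 2·log(0.032) − log Q = -2.9897 − (-2.4662) = -0.5235; [Sn²⁺] = 10^(-0.5235) ≈ 0.30 M.

0.30 M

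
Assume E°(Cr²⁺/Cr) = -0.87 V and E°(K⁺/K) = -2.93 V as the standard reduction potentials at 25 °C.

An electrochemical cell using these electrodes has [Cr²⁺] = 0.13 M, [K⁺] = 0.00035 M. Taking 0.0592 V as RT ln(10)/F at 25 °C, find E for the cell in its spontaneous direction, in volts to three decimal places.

Cr²⁺/Cr is the cathode (higher E°), K⁺/K the anode: E°cell = -0.87 − (-2.93) = +2.06 V, n = 2.
Overall: Cr²⁺(aq) + 2 K(s) → Cr(s) + 2 K⁺(aq)
Q = [K⁺]^2 / ([Cr²⁺]); log Q = -6.026.
E = E° − (0.0592/n) log Q = +2.06 − (0.0592/2)(-6.026) = +2.238 V.

+2.238 V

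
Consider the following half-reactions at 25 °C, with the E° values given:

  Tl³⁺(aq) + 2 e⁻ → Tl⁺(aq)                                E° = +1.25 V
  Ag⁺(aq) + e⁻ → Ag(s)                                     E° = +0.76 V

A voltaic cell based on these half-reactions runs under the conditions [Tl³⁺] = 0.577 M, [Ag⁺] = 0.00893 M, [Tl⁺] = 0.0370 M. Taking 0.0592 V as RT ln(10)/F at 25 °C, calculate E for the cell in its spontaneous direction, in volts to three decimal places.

+0.647 V

Tl³⁺/Tl⁺ is the cathode (higher E°), Ag⁺/Ag the anode: E°cell = +1.25 − (+0.76) = +0.49 V, n = 2.
Overall: Tl³⁺(aq) + 2 Ag(s) → Tl⁺(aq) + 2 Ag⁺(aq)
Q = [Tl⁺]·[Ag⁺]^2 / ([Tl³⁺]); log Q = -5.291.
E = E° − (0.0592/n) log Q = +0.49 − (0.0592/2)(-5.291) = +0.647 V.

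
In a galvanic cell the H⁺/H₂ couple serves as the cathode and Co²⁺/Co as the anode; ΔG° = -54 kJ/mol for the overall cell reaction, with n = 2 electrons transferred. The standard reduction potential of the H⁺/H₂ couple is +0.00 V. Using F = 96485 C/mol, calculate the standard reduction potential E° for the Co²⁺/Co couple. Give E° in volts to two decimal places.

E°cell = −ΔG°/(nF) = −(-54×10³)/((2)(96485)) = +0.280 V.
Since H⁺/H₂ is the cathode and Co²⁺/Co the anode, E°cell = E°(H⁺/H₂) − E°(Co²⁺/Co).
So E°(Co²⁺/Co) = E°(H⁺/H₂) − E°cell = (+0.00) − (+0.280) = -0.28 V.

-0.28 V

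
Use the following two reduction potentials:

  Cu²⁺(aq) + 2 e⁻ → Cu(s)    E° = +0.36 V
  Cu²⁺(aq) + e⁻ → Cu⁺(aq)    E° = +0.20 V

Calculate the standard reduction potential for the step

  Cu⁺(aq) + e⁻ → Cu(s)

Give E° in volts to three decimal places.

Sequential free energies add, so n₃E°₃ = n₁E°₁ + n₂E°₂.
With n₃ = 2, and the known step contributing 1×(+0.20) V, the unknown satisfies 1·E° = 2×(+0.36) − 1×(+0.20) = +0.520.
E° = +0.520 / 1 = +0.520 V.

+0.520 V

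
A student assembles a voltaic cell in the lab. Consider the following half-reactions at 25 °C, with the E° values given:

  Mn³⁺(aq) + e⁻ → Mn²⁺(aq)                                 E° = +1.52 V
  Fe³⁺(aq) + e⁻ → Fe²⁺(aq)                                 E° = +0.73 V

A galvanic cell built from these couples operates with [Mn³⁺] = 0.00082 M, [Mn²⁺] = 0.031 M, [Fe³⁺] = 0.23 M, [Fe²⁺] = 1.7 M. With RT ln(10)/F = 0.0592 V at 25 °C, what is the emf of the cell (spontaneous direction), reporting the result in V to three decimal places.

Mn³⁺/Mn²⁺ is the cathode (higher E°), Fe³⁺/Fe²⁺ the anode: E°cell = +1.52 − (+0.73) = +0.79 V, n = 1.
Overall: Mn³⁺(aq) + Fe²⁺(aq) → Mn²⁺(aq) + Fe³⁺(aq)
Q = [Mn²⁺]·[Fe³⁺] / ([Mn³⁺]·[Fe²⁺]); log Q = 0.709.
E = E° − (0.0592/n) log Q = +0.79 − (0.0592/1)(0.709) = +0.748 V.

+0.748 V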